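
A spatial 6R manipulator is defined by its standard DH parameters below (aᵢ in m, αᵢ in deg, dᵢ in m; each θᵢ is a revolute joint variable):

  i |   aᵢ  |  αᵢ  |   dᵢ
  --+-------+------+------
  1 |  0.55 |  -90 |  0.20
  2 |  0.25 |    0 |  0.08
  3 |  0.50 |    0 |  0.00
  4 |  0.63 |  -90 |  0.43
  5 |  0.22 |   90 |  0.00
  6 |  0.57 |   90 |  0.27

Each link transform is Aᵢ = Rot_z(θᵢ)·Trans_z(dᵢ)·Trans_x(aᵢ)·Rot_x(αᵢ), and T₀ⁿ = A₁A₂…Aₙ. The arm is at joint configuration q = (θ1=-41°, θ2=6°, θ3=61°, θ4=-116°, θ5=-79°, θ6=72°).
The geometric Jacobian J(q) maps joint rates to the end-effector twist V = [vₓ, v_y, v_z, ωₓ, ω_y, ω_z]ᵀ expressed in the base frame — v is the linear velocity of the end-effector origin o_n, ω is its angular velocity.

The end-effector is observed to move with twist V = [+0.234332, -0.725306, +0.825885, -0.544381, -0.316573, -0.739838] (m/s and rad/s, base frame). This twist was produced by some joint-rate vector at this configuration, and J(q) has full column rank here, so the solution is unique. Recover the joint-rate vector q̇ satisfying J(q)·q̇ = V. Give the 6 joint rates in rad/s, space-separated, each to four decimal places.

-0.0580 -0.6720 -0.2740 0.2240 0.2940 0.6600

o_n = [1.9006, -0.3929, -0.3096]
J₁: ẑ×o_n = [0.3929, 1.9006, -0.0000], ω = ẑ
J2: z=[0.6561, 0.7547, 0.0000] o=[0.4151, -0.3608, 0.2000] → [-0.3846, 0.3343, -1.1422, 0.6561, 0.7547, 0.0000]
J3: z=[0.6561, 0.7547, 0.0000] o=[0.6552, -0.4636, 0.1739] → [-0.3648, 0.3172, -0.8935, 0.6561, 0.7547, 0.0000]
J4: z=[0.6561, 0.7547, 0.0000] o=[0.8027, -0.5917, -0.2864] → [-0.0175, 0.0152, -0.6982, 0.6561, 0.7547, 0.0000]
J5: z=[0.5696, -0.4951, -0.6561] o=[1.3967, -0.5384, 0.1891] → [0.3423, -0.0466, 0.3324, 0.5696, -0.4951, -0.6561]
J6: z=[-0.3609, 0.5665, -0.7408] o=[1.5592, -0.3935, 0.2208] → [-0.3000, -0.4443, -0.1936, -0.3609, 0.5665, -0.7408]
q̇ = J⁺·V = [-0.0580, -0.6720, -0.2740, 0.2240, 0.2940, 0.6600]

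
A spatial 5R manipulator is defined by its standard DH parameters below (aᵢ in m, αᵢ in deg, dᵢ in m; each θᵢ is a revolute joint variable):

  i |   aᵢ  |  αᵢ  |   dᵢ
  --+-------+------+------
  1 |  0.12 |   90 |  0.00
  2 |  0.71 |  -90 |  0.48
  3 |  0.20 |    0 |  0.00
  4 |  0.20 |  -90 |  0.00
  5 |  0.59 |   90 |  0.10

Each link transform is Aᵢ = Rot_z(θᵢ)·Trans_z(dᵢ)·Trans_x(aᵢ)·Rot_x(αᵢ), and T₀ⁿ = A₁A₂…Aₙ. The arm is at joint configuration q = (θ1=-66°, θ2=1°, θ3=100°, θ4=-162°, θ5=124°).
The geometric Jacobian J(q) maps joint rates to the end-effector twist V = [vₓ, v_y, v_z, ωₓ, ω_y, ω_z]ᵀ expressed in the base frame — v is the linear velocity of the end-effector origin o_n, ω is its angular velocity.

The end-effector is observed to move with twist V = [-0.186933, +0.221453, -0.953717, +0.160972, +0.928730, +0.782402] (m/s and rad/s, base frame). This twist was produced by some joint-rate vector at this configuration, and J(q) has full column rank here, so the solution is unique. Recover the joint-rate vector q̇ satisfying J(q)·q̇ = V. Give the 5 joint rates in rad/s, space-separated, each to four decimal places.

o_n = [0.2271, -0.8085, -0.4768]
J₁: ẑ×o_n = [0.8085, 0.2271, -0.0000], ω = ẑ
J2: z=[-0.9135, -0.4067, 0.0000] o=[0.0488, -0.1096, 0.0000] → [0.1939, -0.4356, 0.7110, -0.9135, -0.4067, 0.0000]
J3: z=[-0.0071, 0.0159, 0.9998] o=[-0.1010, -0.9534, 0.0124] → [-0.1526, 0.3245, -0.0063, -0.0071, 0.0159, 0.9998]
J4: z=[-0.0071, 0.0159, 0.9998] o=[0.0649, -0.8415, 0.0118] → [-0.0408, 0.1588, -0.0028, -0.0071, 0.0159, 0.9998]
J5: z=[0.7880, -0.6155, 0.0154] o=[-0.0583, -0.9991, 0.0134] → [0.2988, 0.3907, 0.3259, 0.7880, -0.6155, 0.0154]
q̇ = J⁺·V = [0.3460, -0.9370, 0.0380, 0.4120, -0.8780]

0.3460 -0.9370 0.0380 0.4120 -0.8780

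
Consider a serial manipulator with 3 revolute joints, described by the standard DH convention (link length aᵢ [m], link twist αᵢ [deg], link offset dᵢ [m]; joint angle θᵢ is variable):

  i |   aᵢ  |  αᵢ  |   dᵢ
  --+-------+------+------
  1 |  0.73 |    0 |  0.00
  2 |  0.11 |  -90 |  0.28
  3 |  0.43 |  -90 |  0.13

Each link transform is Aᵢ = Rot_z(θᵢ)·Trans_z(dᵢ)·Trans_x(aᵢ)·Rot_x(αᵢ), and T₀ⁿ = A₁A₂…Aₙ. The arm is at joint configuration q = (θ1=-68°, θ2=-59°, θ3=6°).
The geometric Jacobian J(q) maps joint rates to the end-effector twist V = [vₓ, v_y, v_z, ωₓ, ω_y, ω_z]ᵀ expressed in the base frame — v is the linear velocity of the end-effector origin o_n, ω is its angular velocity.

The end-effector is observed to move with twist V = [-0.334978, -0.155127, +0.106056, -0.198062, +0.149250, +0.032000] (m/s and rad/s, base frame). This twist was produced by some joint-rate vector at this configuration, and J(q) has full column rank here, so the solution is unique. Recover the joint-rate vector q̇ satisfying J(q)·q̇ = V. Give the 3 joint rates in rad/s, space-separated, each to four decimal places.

o_n = [0.0537, -1.1845, 0.2351]
J₁: ẑ×o_n = [1.1845, 0.0537, -0.0000], ω = ẑ
J2: z=[0.0000, 0.0000, 1.0000] o=[0.2735, -0.6768, 0.0000] → [0.5076, -0.2197, 0.0000, 0.0000, 0.0000, 1.0000]
J3: z=[0.7986, -0.6018, 0.0000] o=[0.2073, -0.7647, 0.2800] → [0.0270, 0.0359, -0.4276, 0.7986, -0.6018, 0.0000]
q̇ = J⁺·V = [-0.5090, 0.5410, -0.2480]

-0.5090 0.5410 -0.2480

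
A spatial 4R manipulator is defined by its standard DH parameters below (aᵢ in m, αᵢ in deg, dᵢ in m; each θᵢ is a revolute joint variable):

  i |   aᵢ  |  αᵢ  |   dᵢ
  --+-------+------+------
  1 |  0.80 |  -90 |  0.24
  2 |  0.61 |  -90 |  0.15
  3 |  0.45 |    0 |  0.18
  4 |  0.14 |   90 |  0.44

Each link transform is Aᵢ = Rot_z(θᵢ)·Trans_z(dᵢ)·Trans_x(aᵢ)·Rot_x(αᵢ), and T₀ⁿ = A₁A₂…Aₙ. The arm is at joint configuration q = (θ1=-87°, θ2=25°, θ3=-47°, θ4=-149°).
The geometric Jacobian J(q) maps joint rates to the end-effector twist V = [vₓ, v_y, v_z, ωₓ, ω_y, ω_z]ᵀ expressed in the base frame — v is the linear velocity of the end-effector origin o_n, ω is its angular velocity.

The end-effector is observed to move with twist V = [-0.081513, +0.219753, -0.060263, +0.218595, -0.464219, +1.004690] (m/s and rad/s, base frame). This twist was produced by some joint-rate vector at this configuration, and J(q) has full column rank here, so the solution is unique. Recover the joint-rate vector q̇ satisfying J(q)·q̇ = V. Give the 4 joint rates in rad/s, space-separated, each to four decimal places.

-0.0140 0.1940 -0.3220 -0.8020

o_n = [0.5052, -1.2222, -0.6525]
J₁: ẑ×o_n = [1.2222, 0.5052, -0.0000], ω = ẑ
J2: z=[0.9986, 0.0523, 0.0000] o=[0.0419, -0.7989, 0.2400] → [-0.0467, 0.8913, -0.4470, 0.9986, 0.0523, 0.0000]
J3: z=[-0.0221, 0.4220, -0.9063] o=[0.2206, -1.3431, -0.0178] → [-0.1583, -0.2720, -0.1228, -0.0221, 0.4220, -0.9063]
J4: z=[-0.0221, 0.4220, -0.9063] o=[0.5598, -1.5277, -0.3106] → [0.1326, 0.0420, 0.0163, -0.0221, 0.4220, -0.9063]
q̇ = J⁺·V = [-0.0140, 0.1940, -0.3220, -0.8020]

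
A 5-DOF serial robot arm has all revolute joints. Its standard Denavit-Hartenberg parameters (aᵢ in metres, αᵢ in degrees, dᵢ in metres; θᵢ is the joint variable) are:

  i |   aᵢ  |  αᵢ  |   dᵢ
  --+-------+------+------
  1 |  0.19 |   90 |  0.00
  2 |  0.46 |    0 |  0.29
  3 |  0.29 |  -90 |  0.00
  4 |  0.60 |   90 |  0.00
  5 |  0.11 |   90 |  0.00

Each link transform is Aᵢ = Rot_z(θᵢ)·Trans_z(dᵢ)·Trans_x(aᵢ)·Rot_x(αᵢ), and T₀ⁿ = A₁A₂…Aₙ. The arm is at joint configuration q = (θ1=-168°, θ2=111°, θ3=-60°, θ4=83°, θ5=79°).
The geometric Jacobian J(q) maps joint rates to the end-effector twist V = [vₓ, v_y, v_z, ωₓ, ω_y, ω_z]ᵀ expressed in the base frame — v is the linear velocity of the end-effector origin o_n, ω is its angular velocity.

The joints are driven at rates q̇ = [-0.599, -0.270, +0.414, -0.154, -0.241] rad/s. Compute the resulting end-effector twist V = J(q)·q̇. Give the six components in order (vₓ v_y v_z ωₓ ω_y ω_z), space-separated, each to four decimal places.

-0.3377 0.0187 0.1386 0.0063 0.1185 -0.8818

o_n = [-0.0998, -0.3549, 0.7816]
J₁: ẑ×o_n = [0.3549, -0.0998, 0.0000], ω = ẑ
J2: z=[-0.2079, 0.9781, 0.0000] o=[-0.1858, -0.0395, 0.0000] → [0.7645, 0.1625, -0.0186, -0.2079, 0.9781, 0.0000]
J3: z=[-0.2079, 0.9781, 0.0000] o=[-0.0849, 0.2784, 0.4294] → [0.3444, 0.0732, 0.1462, -0.2079, 0.9781, 0.0000]
J4: z=[0.7602, 0.1616, 0.6293] o=[-0.2634, 0.2405, 0.6548] → [0.3951, 0.0066, -0.4790, 0.7602, 0.1616, 0.6293]
J5: z=[-0.6363, -0.0107, 0.7714] o=[-0.1846, -0.3516, 0.7116] → [0.0018, 0.1099, 0.0030, -0.6363, -0.0107, 0.7714]
V = J·q̇ = [-0.3377, 0.0187, 0.1386, 0.0063, 0.1185, -0.8818]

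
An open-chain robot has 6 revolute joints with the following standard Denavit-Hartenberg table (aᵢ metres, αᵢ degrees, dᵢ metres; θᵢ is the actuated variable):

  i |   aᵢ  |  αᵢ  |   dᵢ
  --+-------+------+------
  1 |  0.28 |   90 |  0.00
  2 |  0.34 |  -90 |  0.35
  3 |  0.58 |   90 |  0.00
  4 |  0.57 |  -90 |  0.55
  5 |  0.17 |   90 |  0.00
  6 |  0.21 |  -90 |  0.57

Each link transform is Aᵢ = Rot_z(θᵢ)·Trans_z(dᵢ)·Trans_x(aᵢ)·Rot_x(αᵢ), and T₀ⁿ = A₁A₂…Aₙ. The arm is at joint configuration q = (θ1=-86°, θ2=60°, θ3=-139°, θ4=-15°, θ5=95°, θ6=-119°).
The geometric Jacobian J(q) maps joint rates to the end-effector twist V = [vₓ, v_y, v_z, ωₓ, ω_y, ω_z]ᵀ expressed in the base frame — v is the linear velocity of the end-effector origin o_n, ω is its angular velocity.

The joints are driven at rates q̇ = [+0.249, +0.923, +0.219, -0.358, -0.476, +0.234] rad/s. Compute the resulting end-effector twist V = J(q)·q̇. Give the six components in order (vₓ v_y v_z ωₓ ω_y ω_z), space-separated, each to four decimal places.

o_n = [-1.0805, -0.1778, -1.2490]
J₁: ẑ×o_n = [0.1778, -1.0805, 0.0000], ω = ẑ
J2: z=[-0.9976, -0.0698, 0.0000] o=[0.0195, -0.2793, 0.0000] → [0.0871, -1.2460, -0.1780, -0.9976, -0.0698, 0.0000]
J3: z=[-0.0604, 0.8639, 0.5000] o=[-0.3178, -0.4733, 0.2944] → [-1.4812, -0.4746, 0.6411, -0.0604, 0.8639, 0.5000]
J4: z=[0.7300, 0.3799, -0.5682] o=[-0.7126, -0.2815, -0.0846] → [-0.3834, 1.0590, 0.2155, 0.7300, 0.3799, -0.5682]
J5: z=[-0.2346, 0.9201, 0.3138] o=[-0.6770, -0.0180, -0.8307] → [-0.3347, -0.2247, 0.4087, -0.2346, 0.9201, 0.3138]
J6: z=[-0.7031, 0.0623, -0.7083] o=[-0.7911, -0.0837, -0.7233] → [-0.0994, -0.1647, 0.0842, -0.7031, 0.0623, -0.7083]
V = J·q̇ = [0.0736, -1.8337, -0.2759, -1.2482, -0.4345, 0.2468]

0.0736 -1.8337 -0.2759 -1.2482 -0.4345 0.2468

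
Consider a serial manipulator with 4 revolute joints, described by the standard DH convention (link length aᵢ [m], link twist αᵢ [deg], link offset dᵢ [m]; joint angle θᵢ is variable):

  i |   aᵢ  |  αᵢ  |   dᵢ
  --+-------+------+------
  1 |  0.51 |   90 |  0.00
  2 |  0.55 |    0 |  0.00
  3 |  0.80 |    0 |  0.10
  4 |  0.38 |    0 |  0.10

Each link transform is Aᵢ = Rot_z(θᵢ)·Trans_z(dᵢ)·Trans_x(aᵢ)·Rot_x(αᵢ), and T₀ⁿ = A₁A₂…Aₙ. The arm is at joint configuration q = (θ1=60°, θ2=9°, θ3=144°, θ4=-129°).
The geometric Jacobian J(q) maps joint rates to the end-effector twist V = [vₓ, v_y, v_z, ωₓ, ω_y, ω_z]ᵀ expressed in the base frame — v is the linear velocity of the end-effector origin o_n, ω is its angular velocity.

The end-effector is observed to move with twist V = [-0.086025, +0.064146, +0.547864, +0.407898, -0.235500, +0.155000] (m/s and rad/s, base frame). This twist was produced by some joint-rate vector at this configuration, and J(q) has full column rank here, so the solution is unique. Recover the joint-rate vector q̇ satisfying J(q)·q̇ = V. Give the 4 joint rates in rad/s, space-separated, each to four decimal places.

0.1550 0.3900 -0.6320 0.7130

o_n = [0.5170, 0.4955, 0.6038]
J₁: ẑ×o_n = [-0.4955, 0.5170, 0.0000], ω = ẑ
J2: z=[0.8660, -0.5000, 0.0000] o=[0.2550, 0.4417, 0.0000] → [-0.3019, -0.5229, 0.1776, 0.8660, -0.5000, 0.0000]
J3: z=[0.8660, -0.5000, 0.0000] o=[0.5266, 0.9121, 0.0860] → [-0.2589, -0.4484, -0.3657, 0.8660, -0.5000, 0.0000]
J4: z=[0.8660, -0.5000, 0.0000] o=[0.2568, 0.2448, 0.4492] → [-0.0773, -0.1339, 0.3471, 0.8660, -0.5000, 0.0000]
q̇ = J⁺·V = [0.1550, 0.3900, -0.6320, 0.7130]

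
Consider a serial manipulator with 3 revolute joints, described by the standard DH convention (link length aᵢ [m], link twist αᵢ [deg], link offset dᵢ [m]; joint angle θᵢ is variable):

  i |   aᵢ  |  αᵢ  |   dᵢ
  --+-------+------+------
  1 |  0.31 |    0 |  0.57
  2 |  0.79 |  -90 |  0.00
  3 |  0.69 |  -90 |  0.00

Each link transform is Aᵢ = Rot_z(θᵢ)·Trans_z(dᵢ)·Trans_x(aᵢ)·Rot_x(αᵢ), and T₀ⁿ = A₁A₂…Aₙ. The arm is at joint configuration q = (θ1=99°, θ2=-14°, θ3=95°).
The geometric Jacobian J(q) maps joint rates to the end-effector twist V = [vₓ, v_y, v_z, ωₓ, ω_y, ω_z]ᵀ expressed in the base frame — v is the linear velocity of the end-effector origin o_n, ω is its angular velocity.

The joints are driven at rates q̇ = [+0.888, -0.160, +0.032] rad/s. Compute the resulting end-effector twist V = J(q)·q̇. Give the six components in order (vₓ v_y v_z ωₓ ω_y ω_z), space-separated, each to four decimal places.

-0.8031 -0.0187 0.0019 -0.0319 0.0028 0.7280

o_n = [0.0151, 1.0333, -0.1174]
J₁: ẑ×o_n = [-1.0333, 0.0151, 0.0000], ω = ẑ
J2: z=[0.0000, 0.0000, 1.0000] o=[-0.0485, 0.3062, 0.5700] → [-0.7271, 0.0636, 0.0000, 0.0000, 0.0000, 1.0000]
J3: z=[-0.9962, 0.0872, 0.0000] o=[0.0204, 1.0932, 0.5700] → [-0.0599, -0.6848, 0.0601, -0.9962, 0.0872, 0.0000]
V = J·q̇ = [-0.8031, -0.0187, 0.0019, -0.0319, 0.0028, 0.7280]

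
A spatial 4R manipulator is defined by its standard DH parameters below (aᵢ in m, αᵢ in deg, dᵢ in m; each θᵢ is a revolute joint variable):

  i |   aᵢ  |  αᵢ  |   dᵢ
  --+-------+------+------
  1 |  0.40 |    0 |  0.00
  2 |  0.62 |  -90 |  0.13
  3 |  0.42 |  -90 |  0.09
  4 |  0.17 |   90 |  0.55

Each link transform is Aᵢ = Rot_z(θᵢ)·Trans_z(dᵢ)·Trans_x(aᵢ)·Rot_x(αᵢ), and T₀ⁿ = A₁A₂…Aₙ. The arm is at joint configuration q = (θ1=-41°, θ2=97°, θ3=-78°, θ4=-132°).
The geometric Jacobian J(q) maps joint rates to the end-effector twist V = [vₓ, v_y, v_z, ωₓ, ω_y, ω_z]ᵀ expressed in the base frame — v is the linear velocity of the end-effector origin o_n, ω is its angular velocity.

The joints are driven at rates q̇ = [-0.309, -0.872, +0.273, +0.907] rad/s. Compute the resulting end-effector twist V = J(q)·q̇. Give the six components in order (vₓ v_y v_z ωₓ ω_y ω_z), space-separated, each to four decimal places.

1.2140 -0.5689 -0.0522 0.2698 0.8882 -1.3696

o_n = [0.8057, 0.8713, 0.3152]
J₁: ẑ×o_n = [-0.8713, 0.8057, 0.0000], ω = ẑ
J2: z=[0.0000, 0.0000, 1.0000] o=[0.3019, -0.2624, 0.0000] → [-1.1338, 0.5038, 0.0000, 0.0000, 0.0000, 1.0000]
J3: z=[-0.8290, 0.5592, 0.0000] o=[0.6486, 0.2516, 0.1300] → [0.1036, 0.1535, -0.6017, -0.8290, 0.5592, 0.0000]
J4: z=[0.5470, 0.8109, -0.2079] o=[0.6228, 0.3743, 0.5408] → [-0.0796, 0.0854, 0.1236, 0.5470, 0.8109, -0.2079]
V = J·q̇ = [1.2140, -0.5689, -0.0522, 0.2698, 0.8882, -1.3696]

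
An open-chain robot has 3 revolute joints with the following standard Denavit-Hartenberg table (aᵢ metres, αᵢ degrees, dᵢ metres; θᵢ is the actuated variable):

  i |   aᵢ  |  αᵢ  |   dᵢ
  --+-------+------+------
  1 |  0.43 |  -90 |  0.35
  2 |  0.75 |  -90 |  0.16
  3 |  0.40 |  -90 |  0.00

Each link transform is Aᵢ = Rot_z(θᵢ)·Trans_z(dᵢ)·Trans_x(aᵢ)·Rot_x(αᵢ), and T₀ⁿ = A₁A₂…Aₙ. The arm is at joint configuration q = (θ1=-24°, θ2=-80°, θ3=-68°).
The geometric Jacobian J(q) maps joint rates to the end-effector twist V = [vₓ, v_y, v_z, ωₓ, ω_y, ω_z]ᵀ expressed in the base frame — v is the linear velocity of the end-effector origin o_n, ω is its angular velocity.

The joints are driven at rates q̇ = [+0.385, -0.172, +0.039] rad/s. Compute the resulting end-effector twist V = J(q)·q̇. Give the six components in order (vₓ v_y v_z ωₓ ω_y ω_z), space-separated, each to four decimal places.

o_n = [0.7515, 0.2465, 1.2362]
J₁: ẑ×o_n = [-0.2465, 0.7515, 0.0000], ω = ẑ
J2: z=[0.4067, 0.9135, 0.0000] o=[0.3928, -0.1749, 0.3500] → [0.8096, -0.3604, -0.1563, 0.4067, 0.9135, 0.0000]
J3: z=[0.8997, -0.4006, -0.1736] o=[0.5769, -0.0817, 1.0886] → [-0.0021, -0.1631, 0.3652, 0.8997, -0.4006, -0.1736]
V = J·q̇ = [-0.2342, 0.3450, 0.0411, -0.0349, -0.1728, 0.3782]

-0.2342 0.3450 0.0411 -0.0349 -0.1728 0.3782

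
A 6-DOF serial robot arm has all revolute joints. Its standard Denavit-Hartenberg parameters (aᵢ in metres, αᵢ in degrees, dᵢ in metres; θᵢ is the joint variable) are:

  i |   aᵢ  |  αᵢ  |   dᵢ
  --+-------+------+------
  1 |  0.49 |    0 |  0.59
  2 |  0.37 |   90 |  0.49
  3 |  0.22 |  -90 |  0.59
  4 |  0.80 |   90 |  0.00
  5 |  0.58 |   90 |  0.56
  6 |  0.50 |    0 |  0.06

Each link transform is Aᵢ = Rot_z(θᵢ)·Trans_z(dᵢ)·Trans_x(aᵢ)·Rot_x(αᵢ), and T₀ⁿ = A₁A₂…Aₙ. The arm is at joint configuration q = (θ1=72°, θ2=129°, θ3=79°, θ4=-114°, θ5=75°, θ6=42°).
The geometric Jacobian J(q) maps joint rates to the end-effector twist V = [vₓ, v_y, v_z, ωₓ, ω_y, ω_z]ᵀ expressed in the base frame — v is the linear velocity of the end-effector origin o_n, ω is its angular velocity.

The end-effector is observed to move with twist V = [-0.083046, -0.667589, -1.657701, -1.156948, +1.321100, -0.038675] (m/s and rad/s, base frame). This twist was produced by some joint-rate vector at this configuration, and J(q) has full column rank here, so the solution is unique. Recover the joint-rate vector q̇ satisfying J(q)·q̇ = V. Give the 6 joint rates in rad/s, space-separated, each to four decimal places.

-0.9200 0.6660 0.8510 -0.3950 -0.6230 0.6160

o_n = [0.3779, 1.8757, 0.2253]
J₁: ẑ×o_n = [-1.8757, 0.3779, 0.0000], ω = ẑ
J2: z=[0.0000, 0.0000, 1.0000] o=[0.1514, 0.4660, 0.5900] → [-1.4097, 0.2265, 0.0000, 0.0000, 0.0000, 1.0000]
J3: z=[-0.3584, 0.9336, 0.0000] o=[-0.1940, 0.3334, 1.0800] → [-0.7979, -0.3063, -1.0867, -0.3584, 0.9336, 0.0000]
J4: z=[0.9164, 0.3518, 0.1908] o=[-0.4446, 0.8692, 1.2960] → [-0.5687, 1.1382, 0.6331, 0.9164, 0.3518, 0.1908]
J5: z=[0.3085, -0.3173, -0.8968] o=[-0.6486, 1.5737, 0.9765] → [0.5092, -0.6888, 0.4188, 0.3085, -0.3173, -0.8968]
J6: z=[-0.4834, 0.7596, -0.4350] o=[-0.0007, 1.7254, 0.5213] → [-0.1595, -0.3078, -0.3603, -0.4834, 0.7596, -0.4350]
q̇ = J⁺·V = [-0.9200, 0.6660, 0.8510, -0.3950, -0.6230, 0.6160]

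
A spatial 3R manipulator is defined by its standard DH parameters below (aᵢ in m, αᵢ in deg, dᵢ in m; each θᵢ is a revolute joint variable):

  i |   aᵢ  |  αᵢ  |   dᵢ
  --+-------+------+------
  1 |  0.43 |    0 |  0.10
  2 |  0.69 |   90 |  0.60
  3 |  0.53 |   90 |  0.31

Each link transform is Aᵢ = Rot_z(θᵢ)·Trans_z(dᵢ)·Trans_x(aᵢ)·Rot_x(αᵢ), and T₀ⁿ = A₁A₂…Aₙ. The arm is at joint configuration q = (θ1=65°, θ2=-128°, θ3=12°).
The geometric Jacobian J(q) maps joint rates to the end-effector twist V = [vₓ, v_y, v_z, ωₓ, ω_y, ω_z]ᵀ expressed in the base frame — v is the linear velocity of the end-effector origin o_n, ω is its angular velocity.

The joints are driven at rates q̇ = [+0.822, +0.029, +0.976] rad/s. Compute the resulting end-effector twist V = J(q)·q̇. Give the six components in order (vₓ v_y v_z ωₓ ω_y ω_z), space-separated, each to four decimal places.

0.6669 0.4770 0.5060 -0.8696 -0.4431 0.8510

o_n = [0.4541, -0.8277, 0.8102]
J₁: ẑ×o_n = [0.8277, 0.4541, -0.0000], ω = ẑ
J2: z=[0.0000, 0.0000, 1.0000] o=[0.1817, 0.3897, 0.1000] → [1.2174, 0.2724, -0.0000, 0.0000, 0.0000, 1.0000]
J3: z=[-0.8910, -0.4540, 0.0000] o=[0.4950, -0.2251, 0.7000] → [-0.0500, 0.0982, 0.5184, -0.8910, -0.4540, 0.0000]
V = J·q̇ = [0.6669, 0.4770, 0.5060, -0.8696, -0.4431, 0.8510]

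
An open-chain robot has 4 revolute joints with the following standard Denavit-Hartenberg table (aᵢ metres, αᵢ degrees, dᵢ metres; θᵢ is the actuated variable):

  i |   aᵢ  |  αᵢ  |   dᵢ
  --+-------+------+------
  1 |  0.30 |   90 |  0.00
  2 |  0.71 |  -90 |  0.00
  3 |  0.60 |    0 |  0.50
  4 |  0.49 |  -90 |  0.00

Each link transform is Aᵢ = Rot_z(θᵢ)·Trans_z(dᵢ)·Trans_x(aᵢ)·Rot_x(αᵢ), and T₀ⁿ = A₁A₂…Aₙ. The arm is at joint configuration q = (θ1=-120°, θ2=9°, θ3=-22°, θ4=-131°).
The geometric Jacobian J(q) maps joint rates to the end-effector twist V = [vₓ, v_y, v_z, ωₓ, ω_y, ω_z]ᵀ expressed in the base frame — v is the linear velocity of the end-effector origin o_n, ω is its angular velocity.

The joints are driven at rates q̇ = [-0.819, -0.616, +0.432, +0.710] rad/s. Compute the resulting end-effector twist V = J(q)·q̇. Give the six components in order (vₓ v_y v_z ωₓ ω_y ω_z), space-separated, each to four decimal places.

o_n = [-0.9079, -0.6782, 0.6236]
J₁: ẑ×o_n = [0.6782, -0.9079, 0.0000], ω = ẑ
J2: z=[-0.8660, 0.5000, 0.0000] o=[-0.1500, -0.2598, 0.0000] → [0.3118, 0.5401, 0.7413, -0.8660, 0.5000, 0.0000]
J3: z=[0.0782, 0.1355, 0.9877] o=[-0.5006, -0.8671, 0.1111] → [-0.1172, -0.4424, 0.0700, 0.0782, 0.1355, 0.9877]
J4: z=[0.0782, 0.1355, 0.9877] o=[-0.9309, -1.1628, 0.6919] → [-0.4880, 0.0280, 0.0348, 0.0782, 0.1355, 0.9877]
V = J·q̇ = [-1.1446, 0.2397, -0.4017, 0.6228, -0.1533, 0.3089]

-1.1446 0.2397 -0.4017 0.6228 -0.1533 0.3089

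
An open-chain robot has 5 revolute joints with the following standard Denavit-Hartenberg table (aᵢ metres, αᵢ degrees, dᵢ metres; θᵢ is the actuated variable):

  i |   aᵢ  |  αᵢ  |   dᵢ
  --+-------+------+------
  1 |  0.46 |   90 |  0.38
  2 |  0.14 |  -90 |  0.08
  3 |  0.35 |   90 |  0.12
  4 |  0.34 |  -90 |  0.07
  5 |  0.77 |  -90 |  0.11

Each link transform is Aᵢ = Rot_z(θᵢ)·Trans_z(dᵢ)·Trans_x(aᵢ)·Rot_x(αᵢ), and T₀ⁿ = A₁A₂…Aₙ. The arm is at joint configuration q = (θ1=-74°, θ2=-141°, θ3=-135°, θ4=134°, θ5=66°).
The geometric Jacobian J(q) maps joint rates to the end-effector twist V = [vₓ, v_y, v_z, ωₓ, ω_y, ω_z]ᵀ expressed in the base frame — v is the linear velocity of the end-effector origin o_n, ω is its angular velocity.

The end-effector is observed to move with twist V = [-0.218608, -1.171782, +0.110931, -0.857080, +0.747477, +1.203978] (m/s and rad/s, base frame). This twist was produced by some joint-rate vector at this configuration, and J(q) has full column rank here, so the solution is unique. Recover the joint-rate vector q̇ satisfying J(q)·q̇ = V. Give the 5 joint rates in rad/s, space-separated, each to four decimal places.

o_n = [-0.3209, -0.3269, -0.4704]
J₁: ẑ×o_n = [0.3269, -0.3209, 0.0000], ω = ẑ
J2: z=[-0.9613, -0.2756, 0.0000] o=[0.1268, -0.4422, 0.3800] → [0.2344, -0.8174, -0.2343, -0.9613, -0.2756, 0.0000]
J3: z=[0.1735, -0.6049, -0.7771] o=[0.0199, -0.3596, 0.2919] → [0.4866, 0.3971, -0.2005, 0.1735, -0.6049, -0.7771]
J4: z=[0.8312, -0.3333, 0.4450] o=[-0.1442, -0.6853, 0.3544] → [0.1154, 0.6069, 0.2390, 0.8312, -0.3333, 0.4450]
J5: z=[0.2595, 0.9404, 0.2197] o=[0.0812, -0.6858, 0.0904] → [-0.6062, 0.0571, 0.4713, 0.2595, 0.9404, 0.2197]
q̇ = J⁺·V = [0.7790, 0.5960, -0.6220, -0.3510, 0.4450]

0.7790 0.5960 -0.6220 -0.3510 0.4450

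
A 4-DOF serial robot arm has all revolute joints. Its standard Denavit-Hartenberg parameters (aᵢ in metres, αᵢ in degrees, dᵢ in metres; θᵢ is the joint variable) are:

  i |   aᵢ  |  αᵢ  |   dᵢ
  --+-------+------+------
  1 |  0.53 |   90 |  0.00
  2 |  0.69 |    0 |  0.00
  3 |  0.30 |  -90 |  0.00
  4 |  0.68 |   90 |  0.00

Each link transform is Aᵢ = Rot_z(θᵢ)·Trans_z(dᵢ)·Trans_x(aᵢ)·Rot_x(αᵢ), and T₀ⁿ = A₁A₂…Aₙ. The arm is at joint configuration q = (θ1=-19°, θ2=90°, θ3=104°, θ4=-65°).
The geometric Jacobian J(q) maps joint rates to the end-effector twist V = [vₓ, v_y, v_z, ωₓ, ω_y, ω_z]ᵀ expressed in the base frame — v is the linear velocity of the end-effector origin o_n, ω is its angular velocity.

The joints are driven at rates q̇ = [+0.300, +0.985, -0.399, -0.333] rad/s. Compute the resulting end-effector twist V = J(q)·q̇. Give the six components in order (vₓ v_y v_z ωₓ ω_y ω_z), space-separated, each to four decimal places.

-0.2359 -0.0327 -0.2843 -0.2670 -0.5278 0.6231

o_n = [-0.2384, -0.5697, 0.5479]
J₁: ẑ×o_n = [0.5697, -0.2384, 0.0000], ω = ẑ
J2: z=[-0.3256, -0.9455, 0.0000] o=[0.5011, -0.1726, 0.0000] → [-0.5180, 0.1784, -0.5699, -0.3256, -0.9455, 0.0000]
J3: z=[-0.3256, -0.9455, 0.0000] o=[0.5011, -0.1726, 0.6900] → [0.1344, -0.0463, -0.5699, -0.3256, -0.9455, 0.0000]
J4: z=[0.2287, -0.0788, -0.9703] o=[0.2259, -0.0778, 0.6174] → [-0.4718, 0.4664, -0.1491, 0.2287, -0.0788, -0.9703]
V = J·q̇ = [-0.2359, -0.0327, -0.2843, -0.2670, -0.5278, 0.6231]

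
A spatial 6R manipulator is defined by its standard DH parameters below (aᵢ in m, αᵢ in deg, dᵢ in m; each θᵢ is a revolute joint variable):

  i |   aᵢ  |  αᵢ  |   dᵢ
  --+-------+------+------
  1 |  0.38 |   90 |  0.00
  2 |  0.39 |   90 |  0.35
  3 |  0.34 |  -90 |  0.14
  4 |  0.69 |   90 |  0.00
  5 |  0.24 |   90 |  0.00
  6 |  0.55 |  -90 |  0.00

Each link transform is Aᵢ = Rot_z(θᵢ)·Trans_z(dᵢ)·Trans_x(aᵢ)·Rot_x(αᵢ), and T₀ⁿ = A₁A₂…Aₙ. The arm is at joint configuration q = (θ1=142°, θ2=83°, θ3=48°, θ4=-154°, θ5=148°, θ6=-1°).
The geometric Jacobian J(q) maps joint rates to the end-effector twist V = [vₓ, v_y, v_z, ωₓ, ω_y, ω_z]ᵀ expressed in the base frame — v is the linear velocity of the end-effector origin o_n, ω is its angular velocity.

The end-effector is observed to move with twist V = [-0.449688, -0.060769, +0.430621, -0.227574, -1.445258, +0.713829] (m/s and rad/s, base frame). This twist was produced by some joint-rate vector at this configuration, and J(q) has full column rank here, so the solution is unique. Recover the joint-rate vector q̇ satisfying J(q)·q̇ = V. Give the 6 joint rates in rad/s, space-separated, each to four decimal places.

0.3720 -0.5810 -0.3310 -0.8660 0.5270 0.2490

o_n = [0.0860, 1.0400, 0.2757]
J₁: ẑ×o_n = [-1.0400, 0.0860, 0.0000], ω = ẑ
J2: z=[0.6157, 0.7880, 0.0000] o=[-0.2994, 0.2340, 0.0000] → [0.2173, -0.1698, 0.1925, 0.6157, 0.7880, 0.0000]
J3: z=[-0.7821, 0.6111, -0.1219] o=[-0.1214, 0.5390, 0.3871] → [-0.0070, -0.1124, -0.5186, -0.7821, 0.6111, -0.1219]
J4: z=[0.4833, 0.4715, -0.7376] o=[-0.0972, 0.8407, 0.5958] → [-0.0040, 0.0196, 0.0099, 0.4833, 0.4715, -0.7376]
J5: z=[0.5306, -0.8279, -0.1816] o=[-0.5777, 0.6313, 0.1471] → [-0.0323, -0.1888, 0.7663, 0.5306, -0.8279, -0.1816]
J6: z=[0.0409, 0.2390, -0.9702] o=[-0.3745, 0.7530, 0.1857] → [0.2999, -0.4504, -0.0983, 0.0409, 0.2390, -0.9702]
q̇ = J⁺·V = [0.3720, -0.5810, -0.3310, -0.8660, 0.5270, 0.2490]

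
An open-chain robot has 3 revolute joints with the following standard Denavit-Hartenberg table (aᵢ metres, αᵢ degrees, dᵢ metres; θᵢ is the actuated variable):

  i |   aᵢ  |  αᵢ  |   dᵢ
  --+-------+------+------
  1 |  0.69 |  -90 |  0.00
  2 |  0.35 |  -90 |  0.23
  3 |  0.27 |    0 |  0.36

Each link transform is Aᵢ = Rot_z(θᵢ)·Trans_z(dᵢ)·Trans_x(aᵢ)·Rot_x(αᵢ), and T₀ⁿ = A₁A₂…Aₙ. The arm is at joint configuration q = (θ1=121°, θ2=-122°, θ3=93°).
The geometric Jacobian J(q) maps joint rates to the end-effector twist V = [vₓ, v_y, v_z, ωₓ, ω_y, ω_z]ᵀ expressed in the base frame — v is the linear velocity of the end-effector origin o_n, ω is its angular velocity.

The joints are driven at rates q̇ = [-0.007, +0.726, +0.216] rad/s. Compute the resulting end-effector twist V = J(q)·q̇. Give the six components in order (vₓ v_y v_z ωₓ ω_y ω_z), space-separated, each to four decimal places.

o_n = [-0.3870, 0.7210, 0.4756]
J₁: ẑ×o_n = [-0.7210, -0.3870, 0.0000], ω = ẑ
J2: z=[-0.8572, -0.5150, 0.0000] o=[-0.3554, 0.5914, 0.0000] → [-0.2450, 0.4077, -0.1273, -0.8572, -0.5150, 0.0000]
J3: z=[-0.4368, 0.7269, 0.5299] o=[-0.4570, 0.3140, 0.2968] → [-0.0857, 0.1152, -0.2287, -0.4368, 0.7269, 0.5299]
V = J·q̇ = [-0.1913, 0.3236, -0.1418, -0.7166, -0.2169, 0.1075]

-0.1913 0.3236 -0.1418 -0.7166 -0.2169 0.1075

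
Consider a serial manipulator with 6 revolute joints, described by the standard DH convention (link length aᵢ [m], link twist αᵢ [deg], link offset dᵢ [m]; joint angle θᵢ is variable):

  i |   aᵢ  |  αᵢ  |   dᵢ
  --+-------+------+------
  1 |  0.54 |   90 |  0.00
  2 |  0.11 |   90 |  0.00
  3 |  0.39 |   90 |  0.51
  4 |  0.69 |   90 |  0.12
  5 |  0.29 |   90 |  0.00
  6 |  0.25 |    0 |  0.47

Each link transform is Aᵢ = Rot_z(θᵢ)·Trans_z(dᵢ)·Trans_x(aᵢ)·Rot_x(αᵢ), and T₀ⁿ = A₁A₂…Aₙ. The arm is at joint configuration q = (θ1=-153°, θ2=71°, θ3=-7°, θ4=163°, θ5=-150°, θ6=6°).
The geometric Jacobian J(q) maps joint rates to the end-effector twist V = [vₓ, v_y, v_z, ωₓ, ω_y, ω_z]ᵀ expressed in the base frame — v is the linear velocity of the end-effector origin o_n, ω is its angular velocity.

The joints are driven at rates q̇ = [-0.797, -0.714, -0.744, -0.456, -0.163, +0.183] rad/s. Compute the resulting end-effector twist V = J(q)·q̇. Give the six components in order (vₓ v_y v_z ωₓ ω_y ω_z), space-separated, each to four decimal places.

-0.6189 0.3162 -0.7159 0.9510 0.0092 -0.4236

o_n = [-0.9307, -0.8172, 0.2847]
J₁: ẑ×o_n = [0.8172, -0.9307, 0.0000], ω = ẑ
J2: z=[-0.4540, 0.8910, 0.0000] o=[-0.4811, -0.2452, 0.0000] → [0.2537, 0.1292, 0.6603, -0.4540, 0.8910, 0.0000]
J3: z=[-0.8425, -0.4293, -0.3256] o=[-0.5131, -0.2614, 0.1040] → [-0.2585, 0.2882, 0.2889, -0.8425, -0.4293, -0.3256]
J4: z=[0.4860, -0.8664, -0.1152] o=[-1.0334, -0.5799, 0.3040] → [-0.0106, -0.0025, -0.0264, 0.4860, -0.8664, -0.1152]
J5: z=[-0.8737, -0.4851, -0.0370] o=[-0.9916, -0.6020, -0.3948] → [-0.3376, 0.5914, 0.2175, -0.8737, -0.4851, -0.0370]
J6: z=[0.4328, -0.8096, 0.3965] o=[-1.0561, -0.5062, -0.1288] → [-0.2114, -0.1293, -0.0332, 0.4328, -0.8096, 0.3965]
V = J·q̇ = [-0.6189, 0.3162, -0.7159, 0.9510, 0.0092, -0.4236]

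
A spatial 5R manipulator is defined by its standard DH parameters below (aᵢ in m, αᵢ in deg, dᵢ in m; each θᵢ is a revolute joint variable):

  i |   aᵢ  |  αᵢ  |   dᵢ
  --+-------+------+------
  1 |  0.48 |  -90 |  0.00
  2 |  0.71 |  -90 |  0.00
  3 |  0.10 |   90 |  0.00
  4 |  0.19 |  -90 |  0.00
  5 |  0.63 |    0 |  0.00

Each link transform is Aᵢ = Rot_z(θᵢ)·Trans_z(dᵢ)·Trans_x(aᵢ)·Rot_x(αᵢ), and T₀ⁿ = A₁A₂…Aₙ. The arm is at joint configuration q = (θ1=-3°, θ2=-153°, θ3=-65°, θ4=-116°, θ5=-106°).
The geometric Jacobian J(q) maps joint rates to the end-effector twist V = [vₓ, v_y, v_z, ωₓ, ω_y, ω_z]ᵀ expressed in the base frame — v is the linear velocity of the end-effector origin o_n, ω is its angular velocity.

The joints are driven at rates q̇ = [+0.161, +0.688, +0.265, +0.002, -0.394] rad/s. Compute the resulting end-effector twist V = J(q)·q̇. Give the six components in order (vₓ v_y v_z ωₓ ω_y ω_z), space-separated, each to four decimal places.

-0.0657 0.2522 0.4076 0.3525 0.3499 0.4822

o_n = [0.3122, 0.3242, 0.0779]
J₁: ẑ×o_n = [-0.3242, 0.3122, 0.0000], ω = ẑ
J2: z=[0.0523, 0.9986, 0.0000] o=[0.4793, -0.0251, 0.0000] → [0.0778, -0.0041, 0.1852, 0.0523, 0.9986, 0.0000]
J3: z=[0.4534, -0.0238, 0.8910] o=[-0.1524, 0.0080, 0.3223] → [-0.2759, 0.5248, 0.1544, 0.4534, -0.0238, 0.8910]
J4: z=[0.8285, 0.3798, -0.4115] o=[-0.1853, 0.1005, 0.3415] → [-0.0081, 0.0138, -0.0036, 0.8285, 0.3798, -0.4115]
J5: z=[-0.4941, 0.8416, -0.2181] o=[-0.2353, 0.0275, 0.1734] → [-0.0157, -0.1666, -0.6074, -0.4941, 0.8416, -0.2181]
V = J·q̇ = [-0.0657, 0.2522, 0.4076, 0.3525, 0.3499, 0.4822]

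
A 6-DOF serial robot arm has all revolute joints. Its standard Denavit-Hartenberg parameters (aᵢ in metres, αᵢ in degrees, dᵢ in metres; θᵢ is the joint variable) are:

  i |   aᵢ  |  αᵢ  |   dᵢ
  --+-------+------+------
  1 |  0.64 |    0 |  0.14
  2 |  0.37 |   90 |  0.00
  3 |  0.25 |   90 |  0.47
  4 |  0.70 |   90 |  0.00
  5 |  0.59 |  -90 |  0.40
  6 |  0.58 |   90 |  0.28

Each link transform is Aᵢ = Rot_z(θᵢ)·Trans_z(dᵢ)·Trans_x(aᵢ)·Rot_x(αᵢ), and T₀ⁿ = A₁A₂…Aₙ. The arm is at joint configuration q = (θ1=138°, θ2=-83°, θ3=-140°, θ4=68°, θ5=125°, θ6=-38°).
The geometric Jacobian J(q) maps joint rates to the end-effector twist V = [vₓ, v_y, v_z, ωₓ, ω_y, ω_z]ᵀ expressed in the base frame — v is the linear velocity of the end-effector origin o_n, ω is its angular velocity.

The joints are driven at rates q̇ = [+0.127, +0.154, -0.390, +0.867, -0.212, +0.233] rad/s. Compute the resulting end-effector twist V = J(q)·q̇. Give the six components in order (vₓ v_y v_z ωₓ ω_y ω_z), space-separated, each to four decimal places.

0.4787 -0.8951 0.4458 -0.5520 0.0617 1.0151

o_n = [-0.8633, -0.2403, 0.0934]
J₁: ẑ×o_n = [0.2403, -0.8633, 0.0000], ω = ẑ
J2: z=[0.0000, 0.0000, 1.0000] o=[-0.4756, 0.4282, 0.1400] → [0.6686, -0.3877, 0.0000, 0.0000, 0.0000, 1.0000]
J3: z=[0.8192, -0.5736, 0.0000] o=[-0.2634, 0.7313, 0.1400] → [0.0267, 0.0382, -1.1400, 0.8192, -0.5736, 0.0000]
J4: z=[-0.3687, -0.5265, 0.7660] o=[0.0118, 0.3049, -0.0207] → [0.3576, -0.6283, -0.2597, -0.3687, -0.5265, 0.7660]
J5: z=[-0.7143, -0.3669, -0.5960] o=[0.4282, -0.2319, -0.1893] → [-0.1087, 0.9716, -0.4679, -0.7143, -0.3669, -0.5960]
J6: z=[-0.2758, 0.9302, -0.2421] o=[-0.2370, -0.3737, 0.0241] → [0.0968, 0.1708, 0.5458, -0.2758, 0.9302, -0.2421]
V = J·q̇ = [0.4787, -0.8951, 0.4458, -0.5520, 0.0617, 1.0151]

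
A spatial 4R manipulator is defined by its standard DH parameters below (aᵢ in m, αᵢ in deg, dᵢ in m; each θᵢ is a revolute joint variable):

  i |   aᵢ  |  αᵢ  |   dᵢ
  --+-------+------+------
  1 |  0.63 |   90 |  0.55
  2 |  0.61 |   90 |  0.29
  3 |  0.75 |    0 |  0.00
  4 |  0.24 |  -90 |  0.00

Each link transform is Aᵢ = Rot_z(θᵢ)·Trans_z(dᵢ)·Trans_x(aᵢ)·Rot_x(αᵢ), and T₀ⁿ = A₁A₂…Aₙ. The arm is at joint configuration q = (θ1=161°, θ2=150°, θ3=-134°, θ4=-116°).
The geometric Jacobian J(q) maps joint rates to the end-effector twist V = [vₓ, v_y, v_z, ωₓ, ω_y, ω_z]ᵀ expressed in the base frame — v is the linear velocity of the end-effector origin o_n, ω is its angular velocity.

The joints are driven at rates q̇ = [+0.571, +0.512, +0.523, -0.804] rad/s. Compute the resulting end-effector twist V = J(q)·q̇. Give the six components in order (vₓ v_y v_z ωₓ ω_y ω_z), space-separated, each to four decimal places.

o_n = [-0.5978, 0.1805, 0.5535]
J₁: ẑ×o_n = [-0.1805, -0.5978, 0.0000], ω = ẑ
J2: z=[0.3256, 0.9455, 0.0000] o=[-0.5957, 0.2051, 0.5500] → [0.0033, -0.0011, -0.0060, 0.3256, 0.9455, 0.0000]
J3: z=[-0.4728, 0.1628, 0.8660] o=[-0.0018, 0.3073, 0.8550] → [0.0608, -0.6587, 0.1570, -0.4728, 0.1628, 0.8660]
J4: z=[-0.4728, 0.1628, 0.8660] o=[-0.6040, -0.0559, 0.5945] → [-0.2114, -0.0140, -0.1128, -0.4728, 0.1628, 0.8660]
V = J·q̇ = [0.1004, -0.6752, 0.1697, 0.2995, 0.4384, 0.3276]

0.1004 -0.6752 0.1697 0.2995 0.4384 0.3276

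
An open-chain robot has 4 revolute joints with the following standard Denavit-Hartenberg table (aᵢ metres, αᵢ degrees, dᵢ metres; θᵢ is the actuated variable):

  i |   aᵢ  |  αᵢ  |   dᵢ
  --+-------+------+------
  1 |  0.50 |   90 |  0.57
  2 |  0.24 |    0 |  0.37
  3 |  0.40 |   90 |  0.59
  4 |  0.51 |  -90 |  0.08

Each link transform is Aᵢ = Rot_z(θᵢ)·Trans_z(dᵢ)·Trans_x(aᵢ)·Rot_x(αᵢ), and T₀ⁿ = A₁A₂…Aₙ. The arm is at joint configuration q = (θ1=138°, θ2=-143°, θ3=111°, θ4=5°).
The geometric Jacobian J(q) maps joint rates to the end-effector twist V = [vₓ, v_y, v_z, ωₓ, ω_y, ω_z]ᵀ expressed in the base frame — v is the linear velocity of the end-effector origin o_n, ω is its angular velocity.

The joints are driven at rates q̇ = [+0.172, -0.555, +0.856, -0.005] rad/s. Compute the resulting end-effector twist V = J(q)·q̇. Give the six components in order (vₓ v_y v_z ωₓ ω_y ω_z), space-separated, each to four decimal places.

-0.3127 0.0384 0.3253 0.1994 0.2255 0.1762

o_n = [-0.0978, 1.4397, -0.1235]
J₁: ẑ×o_n = [-1.4397, -0.0978, 0.0000], ω = ẑ
J2: z=[0.6691, 0.7431, 0.0000] o=[-0.3716, 0.3346, 0.5700] → [-0.5154, 0.4640, 0.5360, 0.6691, 0.7431, 0.0000]
J3: z=[0.6691, 0.7431, 0.0000] o=[0.0184, 0.4813, 0.4256] → [-0.4080, 0.3674, 0.7277, 0.6691, 0.7431, 0.0000]
J4: z=[0.3938, -0.3546, -0.8480] o=[0.1611, 1.1467, 0.2136] → [0.3680, 0.3523, 0.0236, 0.3938, -0.3546, -0.8480]
V = J·q̇ = [-0.3127, 0.0384, 0.3253, 0.1994, 0.2255, 0.1762]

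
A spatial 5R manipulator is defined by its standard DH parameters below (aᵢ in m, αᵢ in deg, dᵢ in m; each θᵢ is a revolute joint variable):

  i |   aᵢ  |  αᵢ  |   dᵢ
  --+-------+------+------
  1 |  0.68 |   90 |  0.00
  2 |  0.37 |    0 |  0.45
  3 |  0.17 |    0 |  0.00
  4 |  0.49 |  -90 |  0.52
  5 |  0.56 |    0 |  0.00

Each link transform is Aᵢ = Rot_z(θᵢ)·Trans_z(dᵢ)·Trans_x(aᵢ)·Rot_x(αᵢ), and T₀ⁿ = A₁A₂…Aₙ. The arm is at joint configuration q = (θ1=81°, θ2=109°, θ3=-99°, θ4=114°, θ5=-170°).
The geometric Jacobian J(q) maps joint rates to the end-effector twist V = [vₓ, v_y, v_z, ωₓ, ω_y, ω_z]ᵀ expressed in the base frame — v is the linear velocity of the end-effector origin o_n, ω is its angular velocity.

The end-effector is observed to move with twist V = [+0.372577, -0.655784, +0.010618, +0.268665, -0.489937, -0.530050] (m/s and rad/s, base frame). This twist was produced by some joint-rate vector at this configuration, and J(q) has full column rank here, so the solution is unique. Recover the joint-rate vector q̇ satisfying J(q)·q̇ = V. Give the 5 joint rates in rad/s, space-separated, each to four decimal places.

-0.2320 0.9110 -0.5190 -0.0500 0.5330

o_n = [1.1732, 0.5850, 0.3284]
J₁: ẑ×o_n = [-0.5850, 1.1732, 0.0000], ω = ẑ
J2: z=[0.9877, -0.1564, 0.0000] o=[0.1064, 0.6716, 0.0000] → [-0.0514, -0.3243, 0.0813, 0.9877, -0.1564, 0.0000]
J3: z=[0.9877, -0.1564, 0.0000] o=[0.5320, 0.4823, 0.3498] → [0.0034, 0.0212, 0.2018, 0.9877, -0.1564, 0.0000]
J4: z=[0.9877, -0.1564, 0.0000] o=[0.5582, 0.6476, 0.3794] → [0.0080, 0.0504, 0.0344, 0.9877, -0.1564, 0.0000]
J5: z=[-0.1297, -0.8188, -0.5592] o=[1.0289, 0.2956, 0.7856] → [0.5362, -0.1400, 0.0806, -0.1297, -0.8188, -0.5592]
q̇ = J⁺·V = [-0.2320, 0.9110, -0.5190, -0.0500, 0.5330]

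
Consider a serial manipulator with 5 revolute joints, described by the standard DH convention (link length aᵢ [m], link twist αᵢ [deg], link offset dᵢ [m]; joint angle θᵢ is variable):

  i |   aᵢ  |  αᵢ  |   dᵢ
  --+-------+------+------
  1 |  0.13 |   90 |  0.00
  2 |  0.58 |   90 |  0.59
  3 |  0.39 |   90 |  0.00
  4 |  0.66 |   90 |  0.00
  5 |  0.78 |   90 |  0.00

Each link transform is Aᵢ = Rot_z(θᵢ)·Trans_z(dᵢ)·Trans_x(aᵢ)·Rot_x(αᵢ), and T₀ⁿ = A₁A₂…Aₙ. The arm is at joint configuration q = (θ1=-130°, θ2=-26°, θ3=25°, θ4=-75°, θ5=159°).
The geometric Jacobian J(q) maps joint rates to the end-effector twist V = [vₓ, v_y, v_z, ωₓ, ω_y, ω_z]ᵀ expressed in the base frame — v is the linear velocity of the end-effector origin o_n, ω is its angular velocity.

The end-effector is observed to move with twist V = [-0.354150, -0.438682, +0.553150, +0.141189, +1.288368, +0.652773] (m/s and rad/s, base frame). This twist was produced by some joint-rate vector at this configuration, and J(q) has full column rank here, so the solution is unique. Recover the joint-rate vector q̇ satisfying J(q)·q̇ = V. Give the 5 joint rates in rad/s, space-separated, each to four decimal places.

o_n = [-1.0417, -0.4729, -0.5132]
J₁: ẑ×o_n = [0.4729, -1.0417, 0.0000], ω = ẑ
J2: z=[-0.7660, 0.6428, 0.0000] o=[-0.0836, -0.0996, 0.0000] → [-0.3299, -0.3931, 0.9019, -0.7660, 0.6428, 0.0000]
J3: z=[0.2818, 0.3358, -0.8988] o=[-0.8706, -0.1197, -0.2543] → [-0.4045, 0.2268, -0.0421, 0.2818, 0.3358, -0.8988]
J4: z=[0.4501, -0.8735, -0.1853] o=[-1.2011, -0.2571, -0.4092] → [0.0508, 0.0173, 0.0420, 0.4501, -0.8735, -0.1853]
J5: z=[0.7455, 0.2534, 0.6164] o=[-1.5255, -0.5314, 0.0959] → [-0.1904, 0.7523, -0.0790, 0.7455, 0.2534, 0.6164]
q̇ = J⁺·V = [0.9200, 0.7430, 0.9220, -0.3390, 0.8090]

0.9200 0.7430 0.9220 -0.3390 0.8090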